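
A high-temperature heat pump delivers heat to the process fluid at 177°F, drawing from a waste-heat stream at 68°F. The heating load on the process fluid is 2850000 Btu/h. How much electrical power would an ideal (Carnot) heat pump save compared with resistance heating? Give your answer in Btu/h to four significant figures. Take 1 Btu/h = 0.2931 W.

2362000 Btu/h

In absolute terms T_C = 293.15 K and T_H = 353.71 K, so ΔT = 60.56 K.
COP_Carnot = T_H/ΔT = 353.71/60.56 = 5.841.
Resistance heating needs Ẇ_res = Q̇_H = 2850000 Btu/h; the reversible heat pump needs only Ẇ_hp = Q̇_H/COP = 487900 Btu/h.
Saving = 2850000 − 487900 = 2362000 Btu/h.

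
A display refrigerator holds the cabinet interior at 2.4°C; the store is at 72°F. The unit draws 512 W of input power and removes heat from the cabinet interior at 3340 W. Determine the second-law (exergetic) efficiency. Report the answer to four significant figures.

COP_actual = Q̇_C/Ẇ = 3340/512.0 = 6.523.
In absolute terms T_C = 275.55 K and T_H = 295.37 K, so ΔT = 19.82 K.
COP_Carnot = T_C/ΔT = 275.55/19.82 = 13.90.
η_II = COP_actual/COP_Carnot = 6.523/13.90 = 0.4693.

0.4693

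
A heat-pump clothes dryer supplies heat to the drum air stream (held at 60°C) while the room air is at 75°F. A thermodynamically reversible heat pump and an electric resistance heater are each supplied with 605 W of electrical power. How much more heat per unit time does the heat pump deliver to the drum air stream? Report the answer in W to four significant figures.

In absolute terms T_C = 297.04 K and T_H = 333.15 K, so ΔT = 36.11 K.
COP_Carnot = T_H/ΔT = 333.15/36.11 = 9.226.
The heat pump delivers Q̇_H = COP × Ẇ = 5582 W; the resistance heater delivers Ẇ = 605.0 W.
Extra = (COP − 1)·Ẇ = 4977 W.

4977 W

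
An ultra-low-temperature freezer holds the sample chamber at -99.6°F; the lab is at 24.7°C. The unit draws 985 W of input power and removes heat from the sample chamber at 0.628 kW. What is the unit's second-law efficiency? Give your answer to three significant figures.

Converting, Q̇_C = 0.6280 kW = 628.0 W, so COP_actual = Q̇_C/Ẇ = 628.0/985.0 = 0.6376.
In absolute terms T_C = 200.04 K and T_H = 297.85 K, so ΔT = 97.81 K.
COP_Carnot = T_C/ΔT = 200.04/97.81 = 2.045.
η_II = COP_actual/COP_Carnot = 0.6376/2.045 = 0.3117.

0.312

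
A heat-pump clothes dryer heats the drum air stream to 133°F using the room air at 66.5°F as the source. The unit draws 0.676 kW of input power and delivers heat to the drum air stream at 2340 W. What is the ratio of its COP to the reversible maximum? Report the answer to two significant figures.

Converting, Q̇_H = 2340 W = 2.340 kW, so COP_actual = Q̇_H/Ẇ = 2.340/0.6760 = 3.462.
In absolute terms T_C = 292.32 K and T_H = 329.26 K, so ΔT = 36.94 K.
COP_Carnot = T_H/ΔT = 329.26/36.94 = 8.912.
η_II = COP_actual/COP_Carnot = 3.462/8.912 = 0.3884.

0.39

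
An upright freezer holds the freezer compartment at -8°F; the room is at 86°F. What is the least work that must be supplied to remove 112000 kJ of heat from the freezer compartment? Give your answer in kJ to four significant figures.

In absolute terms T_C = 250.93 K and T_H = 303.15 K, so ΔT = 52.22 K.
The reversible limit is COP_R = T_C/ΔT = 4.805, so W_min = Q_C/COP = Q_C·ΔT/T_C.
W_min = 112000 × 52.22/250.93 = 23310 kJ.

23310 kJ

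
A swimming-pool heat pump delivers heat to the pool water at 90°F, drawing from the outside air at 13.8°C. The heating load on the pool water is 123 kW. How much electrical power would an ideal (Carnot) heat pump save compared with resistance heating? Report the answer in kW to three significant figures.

In absolute terms T_C = 286.95 K and T_H = 305.37 K, so ΔT = 18.42 K.
COP_Carnot = T_H/ΔT = 305.37/18.42 = 16.58.
Resistance heating needs Ẇ_res = Q̇_H = 123.0 kW; the reversible heat pump needs only Ẇ_hp = Q̇_H/COP = 7.420 kW.
Saving = 123.0 − 7.420 = 115.6 kW.

116 kW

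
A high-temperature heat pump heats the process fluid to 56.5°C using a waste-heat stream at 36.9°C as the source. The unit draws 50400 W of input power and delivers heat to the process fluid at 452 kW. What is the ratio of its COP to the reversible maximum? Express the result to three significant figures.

0.533

Converting, Q̇_H = 452.0 kW = 452000 W, so COP_actual = Q̇_H/Ẇ = 452000/50400 = 8.968.
In absolute terms T_C = 310.05 K and T_H = 329.65 K, so ΔT = 19.60 K.
COP_Carnot = T_H/ΔT = 329.65/19.60 = 16.82.
η_II = COP_actual/COP_Carnot = 8.968/16.82 = 0.5332.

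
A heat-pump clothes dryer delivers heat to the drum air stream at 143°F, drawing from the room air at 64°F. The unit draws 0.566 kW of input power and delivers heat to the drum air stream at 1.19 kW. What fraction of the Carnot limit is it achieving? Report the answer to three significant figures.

0.276

COP_actual = Q̇_H/Ẇ = 1.190/0.5660 = 2.102.
In absolute terms T_C = 290.93 K and T_H = 334.82 K, so ΔT = 43.89 K.
COP_Carnot = T_H/ΔT = 334.82/43.89 = 7.629.
η_II = COP_actual/COP_Carnot = 2.102/7.629 = 0.2756.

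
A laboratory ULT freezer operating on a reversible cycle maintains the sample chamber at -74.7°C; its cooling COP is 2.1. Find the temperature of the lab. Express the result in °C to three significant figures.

19.8 °C

COP_R = T_C/(T_H − T_C) gives T_H − T_C = T_C/COP.
With T_C = 198.45 K, T_H = 198.45 × (1 + 1/2.1) = 292.95 K.
Converting, 292.95 K = 19.80°C.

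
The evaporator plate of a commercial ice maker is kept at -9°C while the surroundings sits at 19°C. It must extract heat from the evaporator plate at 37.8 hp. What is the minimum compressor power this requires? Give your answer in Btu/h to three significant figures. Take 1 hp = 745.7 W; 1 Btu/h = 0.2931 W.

In absolute terms T_C = 264.15 K and T_H = 292.15 K, so ΔT = 28.00 K.
COP_Carnot = T_C/ΔT = 264.15/28.00 = 9.434.
Ẇ_min = Q̇/COP_Carnot = 37.80/9.434 = 4.007 hp = 10190 Btu/h.

10200 Btu/h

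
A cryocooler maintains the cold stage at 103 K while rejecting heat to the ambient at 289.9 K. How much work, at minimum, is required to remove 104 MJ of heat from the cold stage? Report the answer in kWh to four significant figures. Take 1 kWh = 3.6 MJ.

52.42 kWh

The reservoir spacing is ΔT = 289.9 − 103 = 186.9 K.
The reversible limit is COP_R = T_C/ΔT = 0.5511, so W_min = Q_C/COP = Q_C·ΔT/T_C.
W_min = 104.0 × 186.9/103.00 = 188.7 MJ = 52.42 kWh.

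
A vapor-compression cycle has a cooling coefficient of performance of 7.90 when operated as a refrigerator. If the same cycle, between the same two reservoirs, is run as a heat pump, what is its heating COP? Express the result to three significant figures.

8.90

The first law on one cycle gives Q_H = Q_C + W, so Q_H/W = Q_C/W + 1.
COP_HP = COP_R + 1 = 7.90 + 1 = 8.90.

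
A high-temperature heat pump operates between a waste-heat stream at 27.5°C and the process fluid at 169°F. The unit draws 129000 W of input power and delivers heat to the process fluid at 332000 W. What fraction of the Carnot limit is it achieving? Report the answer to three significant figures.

0.358

COP_actual = Q̇_H/Ẇ = 332000/129000 = 2.574.
In absolute terms T_C = 300.65 K and T_H = 349.26 K, so ΔT = 48.61 K.
COP_Carnot = T_H/ΔT = 349.26/48.61 = 7.185.
η_II = COP_actual/COP_Carnot = 2.574/7.185 = 0.3582.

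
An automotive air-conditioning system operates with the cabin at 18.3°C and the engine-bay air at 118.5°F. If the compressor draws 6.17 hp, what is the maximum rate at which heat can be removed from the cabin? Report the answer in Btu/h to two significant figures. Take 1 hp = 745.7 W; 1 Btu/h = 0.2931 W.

In absolute terms T_C = 291.45 K and T_H = 321.21 K, so ΔT = 29.76 K.
COP_Carnot = T_C/ΔT = 291.45/29.76 = 9.795.
Q̇_max = COP_Carnot × Ẇ = 9.795 × 6.170 hp = 60.43 hp = 153800 Btu/h.

150000 Btu/h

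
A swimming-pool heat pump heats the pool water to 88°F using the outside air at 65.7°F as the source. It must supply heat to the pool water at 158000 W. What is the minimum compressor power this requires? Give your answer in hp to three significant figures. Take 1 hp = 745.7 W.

In absolute terms T_C = 291.87 K and T_H = 304.26 K, so ΔT = 12.39 K.
COP_Carnot = T_H/ΔT = 304.26/12.39 = 24.56.
Ẇ_min = Q̇/COP_Carnot = 158000/24.56 = 6433 W = 8.627 hp.

8.63 hp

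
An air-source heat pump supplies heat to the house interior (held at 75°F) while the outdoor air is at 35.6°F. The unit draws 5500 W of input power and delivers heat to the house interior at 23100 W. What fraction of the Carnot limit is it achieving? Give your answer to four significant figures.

0.3095

COP_actual = Q̇_H/Ẇ = 23100/5500 = 4.200.
In absolute terms T_C = 275.15 K and T_H = 297.04 K, so ΔT = 21.89 K.
COP_Carnot = T_H/ΔT = 297.04/21.89 = 13.57.
η_II = COP_actual/COP_Carnot = 4.200/13.57 = 0.3095.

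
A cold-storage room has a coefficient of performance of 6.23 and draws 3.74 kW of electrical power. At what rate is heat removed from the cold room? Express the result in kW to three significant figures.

Q̇_C = COP × Ẇ = 6.23 × 3.740 = 23.30 kW.

23.3 kW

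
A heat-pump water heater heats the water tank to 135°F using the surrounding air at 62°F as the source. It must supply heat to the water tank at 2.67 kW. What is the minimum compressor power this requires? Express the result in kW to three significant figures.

0.328 kW

In absolute terms T_C = 289.82 K and T_H = 330.37 K, so ΔT = 40.56 K.
COP_Carnot = T_H/ΔT = 330.37/40.56 = 8.146.
Ẇ_min = Q̇/COP_Carnot = 2.670/8.146 = 0.3278 kW.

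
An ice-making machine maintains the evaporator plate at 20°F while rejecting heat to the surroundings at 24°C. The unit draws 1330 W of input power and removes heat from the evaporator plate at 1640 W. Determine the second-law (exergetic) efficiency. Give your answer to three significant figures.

COP_actual = Q̇_C/Ẇ = 1640/1330 = 1.233.
In absolute terms T_C = 266.48 K and T_H = 297.15 K, so ΔT = 30.67 K.
COP_Carnot = T_C/ΔT = 266.48/30.67 = 8.690.
η_II = COP_actual/COP_Carnot = 1.233/8.690 = 0.1419.

0.142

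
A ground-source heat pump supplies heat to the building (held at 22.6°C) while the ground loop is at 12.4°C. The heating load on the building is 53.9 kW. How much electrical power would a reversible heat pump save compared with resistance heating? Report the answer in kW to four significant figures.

In absolute terms T_C = 285.55 K and T_H = 295.75 K, so ΔT = 10.20 K.
COP_Carnot = T_H/ΔT = 295.75/10.20 = 29.00.
Resistance heating needs Ẇ_res = Q̇_H = 53.90 kW; the reversible heat pump needs only Ẇ_hp = Q̇_H/COP = 1.859 kW.
Saving = 53.90 − 1.859 = 52.04 kW.

52.04 kW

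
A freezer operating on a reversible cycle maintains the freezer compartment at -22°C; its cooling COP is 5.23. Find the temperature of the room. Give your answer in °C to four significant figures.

26.02 °C

COP_R = T_C/(T_H − T_C) gives T_H − T_C = T_C/COP.
With T_C = 251.15 K, T_H = 251.15 × (1 + 1/5.23) = 299.17 K.
Converting, 299.17 K = 26.02°C.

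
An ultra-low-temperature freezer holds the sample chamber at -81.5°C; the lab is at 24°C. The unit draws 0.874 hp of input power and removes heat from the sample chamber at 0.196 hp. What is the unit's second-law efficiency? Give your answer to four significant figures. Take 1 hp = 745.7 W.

0.1234

COP_actual = Q̇_C/Ẇ = 0.1960/0.8740 = 0.2243.
In absolute terms T_C = 191.65 K and T_H = 297.15 K, so ΔT = 105.5 K.
COP_Carnot = T_C/ΔT = 191.65/105.5 = 1.817.
η_II = COP_actual/COP_Carnot = 0.2243/1.817 = 0.1234.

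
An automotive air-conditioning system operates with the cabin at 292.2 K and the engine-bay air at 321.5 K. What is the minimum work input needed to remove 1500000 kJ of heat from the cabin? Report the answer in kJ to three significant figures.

The reservoir spacing is ΔT = 321.5 − 292.2 = 29.30 K.
The reversible limit is COP_R = T_C/ΔT = 9.973, so W_min = Q_C/COP = Q_C·ΔT/T_C.
W_min = 1500000 × 29.30/292.20 = 150400 kJ.

150000 kJ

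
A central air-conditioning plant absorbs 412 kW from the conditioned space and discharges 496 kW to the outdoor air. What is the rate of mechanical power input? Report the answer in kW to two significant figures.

For a cyclic device the first law requires Q̇_H = Q̇_C + Ẇ.
Ẇ = Q̇_H − Q̇_C = 84.00 kW.

84 kW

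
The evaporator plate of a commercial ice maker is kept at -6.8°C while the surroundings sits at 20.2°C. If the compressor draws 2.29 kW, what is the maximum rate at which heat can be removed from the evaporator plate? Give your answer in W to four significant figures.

In absolute terms T_C = 266.35 K and T_H = 293.35 K, so ΔT = 27.00 K.
COP_Carnot = T_C/ΔT = 266.35/27.00 = 9.865.
Q̇_max = COP_Carnot × Ẇ = 9.865 × 2.290 kW = 22.59 kW = 22590 W.

22590 W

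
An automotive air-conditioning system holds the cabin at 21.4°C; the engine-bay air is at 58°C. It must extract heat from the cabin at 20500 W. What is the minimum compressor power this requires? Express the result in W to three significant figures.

2550 W

In absolute terms T_C = 294.55 K and T_H = 331.15 K, so ΔT = 36.60 K.
COP_Carnot = T_C/ΔT = 294.55/36.60 = 8.048.
Ẇ_min = Q̇/COP_Carnot = 20500/8.048 = 2547 W.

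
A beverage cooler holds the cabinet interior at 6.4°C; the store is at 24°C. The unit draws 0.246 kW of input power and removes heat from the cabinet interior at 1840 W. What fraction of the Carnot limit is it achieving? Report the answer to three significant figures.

0.471

Converting, Q̇_C = 1840 W = 1.840 kW, so COP_actual = Q̇_C/Ẇ = 1.840/0.2460 = 7.480.
In absolute terms T_C = 279.55 K and T_H = 297.15 K, so ΔT = 17.60 K.
COP_Carnot = T_C/ΔT = 279.55/17.60 = 15.88.
η_II = COP_actual/COP_Carnot = 7.480/15.88 = 0.4709.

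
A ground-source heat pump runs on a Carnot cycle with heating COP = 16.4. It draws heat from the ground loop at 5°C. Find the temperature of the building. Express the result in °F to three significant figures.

COP_HP = T_H/(T_H − T_C) rearranges to T_H = COP·T_C/(COP − 1).
With T_C = 278.15 K, T_H = 16.4 × 278.15/15.40 = 296.21 K.
Converting, 296.21 K = 73.51°F.

73.5 °F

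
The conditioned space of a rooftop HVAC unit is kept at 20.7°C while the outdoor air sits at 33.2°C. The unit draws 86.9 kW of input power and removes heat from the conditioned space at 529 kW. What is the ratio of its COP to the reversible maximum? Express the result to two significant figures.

COP_actual = Q̇_C/Ẇ = 529.0/86.90 = 6.087.
In absolute terms T_C = 293.85 K and T_H = 306.35 K, so ΔT = 12.50 K.
COP_Carnot = T_C/ΔT = 293.85/12.50 = 23.51.
η_II = COP_actual/COP_Carnot = 6.087/23.51 = 0.2590.

0.26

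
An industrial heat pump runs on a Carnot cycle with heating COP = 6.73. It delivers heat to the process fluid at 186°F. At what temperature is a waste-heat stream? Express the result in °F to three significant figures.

90.1 °F

COP_HP = T_H/(T_H − T_C) gives T_H − T_C = T_H/COP.
With T_H = 358.71 K, T_C = 358.71 × (1 − 1/6.73) = 305.41 K.
Converting, 305.41 K = 90.06°F.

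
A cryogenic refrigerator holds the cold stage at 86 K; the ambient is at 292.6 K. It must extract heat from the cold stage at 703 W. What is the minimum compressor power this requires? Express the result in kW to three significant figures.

The reservoir spacing is ΔT = 292.6 − 86 = 206.6 K.
COP_Carnot = T_C/ΔT = 86.00/206.6 = 0.4163.
Ẇ_min = Q̇/COP_Carnot = 703.0/0.4163 = 1689 W = 1.689 kW.

1.69 kW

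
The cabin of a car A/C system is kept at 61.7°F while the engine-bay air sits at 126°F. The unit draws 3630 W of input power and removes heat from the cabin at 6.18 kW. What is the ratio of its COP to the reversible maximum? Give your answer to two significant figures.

0.21

Converting, Q̇_C = 6.180 kW = 6180 W, so COP_actual = Q̇_C/Ẇ = 6180/3630 = 1.702.
In absolute terms T_C = 289.65 K and T_H = 325.37 K, so ΔT = 35.72 K.
COP_Carnot = T_C/ΔT = 289.65/35.72 = 8.108.
η_II = COP_actual/COP_Carnot = 1.702/8.108 = 0.2100.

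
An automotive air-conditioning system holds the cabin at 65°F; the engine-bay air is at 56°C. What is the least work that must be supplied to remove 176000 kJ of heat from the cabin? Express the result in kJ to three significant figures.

In absolute terms T_C = 291.48 K and T_H = 329.15 K, so ΔT = 37.67 K.
The reversible limit is COP_R = T_C/ΔT = 7.738, so W_min = Q_C/COP = Q_C·ΔT/T_C.
W_min = 176000 × 37.67/291.48 = 22740 kJ.

22700 kJ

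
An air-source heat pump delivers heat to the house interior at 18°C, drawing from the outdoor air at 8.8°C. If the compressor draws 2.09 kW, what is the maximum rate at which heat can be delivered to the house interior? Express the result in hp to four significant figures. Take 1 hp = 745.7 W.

In absolute terms T_C = 281.95 K and T_H = 291.15 K, so ΔT = 9.200 K.
COP_Carnot = T_H/ΔT = 291.15/9.200 = 31.65.
Q̇_max = COP_Carnot × Ẇ = 31.65 × 2.090 kW = 66.14 kW = 88.70 hp.

88.70 hp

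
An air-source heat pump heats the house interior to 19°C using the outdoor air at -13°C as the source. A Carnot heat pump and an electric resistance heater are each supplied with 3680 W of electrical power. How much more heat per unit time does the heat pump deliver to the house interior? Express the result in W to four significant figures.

In absolute terms T_C = 260.15 K and T_H = 292.15 K, so ΔT = 32.00 K.
COP_Carnot = T_H/ΔT = 292.15/32.00 = 9.130.
The heat pump delivers Q̇_H = COP × Ẇ = 33600 W; the resistance heater delivers Ẇ = 3680 W.
Extra = (COP − 1)·Ẇ = 29920 W.

29920 W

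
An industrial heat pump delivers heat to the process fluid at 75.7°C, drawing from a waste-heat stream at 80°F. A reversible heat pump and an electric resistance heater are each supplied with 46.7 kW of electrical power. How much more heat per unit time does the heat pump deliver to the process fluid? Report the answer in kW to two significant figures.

290 kW

In absolute terms T_C = 299.82 K and T_H = 348.85 K, so ΔT = 49.03 K.
COP_Carnot = T_H/ΔT = 348.85/49.03 = 7.115.
The heat pump delivers Q̇_H = COP × Ẇ = 332.2 kW; the resistance heater delivers Ẇ = 46.70 kW.
Extra = (COP − 1)·Ẇ = 285.5 kW.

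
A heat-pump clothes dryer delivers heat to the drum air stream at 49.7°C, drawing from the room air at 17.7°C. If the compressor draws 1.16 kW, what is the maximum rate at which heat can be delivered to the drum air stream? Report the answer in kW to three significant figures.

In absolute terms T_C = 290.85 K and T_H = 322.85 K, so ΔT = 32.00 K.
COP_Carnot = T_H/ΔT = 322.85/32.00 = 10.09.
Q̇_max = COP_Carnot × Ẇ = 10.09 × 1.160 kW = 11.70 kW.

11.7 kW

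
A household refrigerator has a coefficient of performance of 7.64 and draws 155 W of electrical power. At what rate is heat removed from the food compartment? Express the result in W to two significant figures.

1200 W

Q̇_C = COP × Ẇ = 7.64 × 155.0 = 1184 W.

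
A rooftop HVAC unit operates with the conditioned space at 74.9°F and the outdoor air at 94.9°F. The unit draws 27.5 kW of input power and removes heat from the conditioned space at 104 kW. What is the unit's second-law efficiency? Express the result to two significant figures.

0.14

COP_actual = Q̇_C/Ẇ = 104.0/27.50 = 3.782.
In absolute terms T_C = 296.98 K and T_H = 308.09 K, so ΔT = 11.11 K.
COP_Carnot = T_C/ΔT = 296.98/11.11 = 26.73.
η_II = COP_actual/COP_Carnot = 3.782/26.73 = 0.1415.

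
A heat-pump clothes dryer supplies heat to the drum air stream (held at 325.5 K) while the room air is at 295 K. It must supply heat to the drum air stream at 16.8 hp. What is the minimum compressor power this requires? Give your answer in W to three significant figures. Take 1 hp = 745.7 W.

The reservoir spacing is ΔT = 325.5 − 295 = 30.50 K.
COP_Carnot = T_H/ΔT = 325.50/30.50 = 10.67.
Ẇ_min = Q̇/COP_Carnot = 16.80/10.67 = 1.574 hp = 1174 W.

1170 W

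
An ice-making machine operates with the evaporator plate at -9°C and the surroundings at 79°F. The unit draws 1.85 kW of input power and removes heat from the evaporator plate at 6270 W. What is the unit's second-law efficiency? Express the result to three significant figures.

Converting, Q̇_C = 6270 W = 6.270 kW, so COP_actual = Q̇_C/Ẇ = 6.270/1.850 = 3.389.
In absolute terms T_C = 264.15 K and T_H = 299.26 K, so ΔT = 35.11 K.
COP_Carnot = T_C/ΔT = 264.15/35.11 = 7.523.
η_II = COP_actual/COP_Carnot = 3.389/7.523 = 0.4505.

0.450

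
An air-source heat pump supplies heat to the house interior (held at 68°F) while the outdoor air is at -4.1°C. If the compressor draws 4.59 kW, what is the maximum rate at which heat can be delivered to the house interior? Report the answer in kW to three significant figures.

55.8 kW

In absolute terms T_C = 269.05 K and T_H = 293.15 K, so ΔT = 24.10 K.
COP_Carnot = T_H/ΔT = 293.15/24.10 = 12.16.
Q̇_max = COP_Carnot × Ẇ = 12.16 × 4.590 kW = 55.83 kW.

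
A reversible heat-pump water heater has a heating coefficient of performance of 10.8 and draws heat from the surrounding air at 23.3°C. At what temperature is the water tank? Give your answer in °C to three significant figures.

COP_HP = T_H/(T_H − T_C) rearranges to T_H = COP·T_C/(COP − 1).
With T_C = 296.45 K, T_H = 10.8 × 296.45/9.800 = 326.70 K.
Converting, 326.70 K = 53.55°C.

53.6 °C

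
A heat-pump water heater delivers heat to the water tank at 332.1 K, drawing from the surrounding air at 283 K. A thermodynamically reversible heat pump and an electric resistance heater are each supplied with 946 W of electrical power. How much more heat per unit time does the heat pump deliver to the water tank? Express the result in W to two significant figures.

5500 W

The reservoir spacing is ΔT = 332.1 − 283 = 49.10 K.
COP_Carnot = T_H/ΔT = 332.10/49.10 = 6.764.
The heat pump delivers Q̇_H = COP × Ẇ = 6399 W; the resistance heater delivers Ẇ = 946.0 W.
Extra = (COP − 1)·Ẇ = 5453 W.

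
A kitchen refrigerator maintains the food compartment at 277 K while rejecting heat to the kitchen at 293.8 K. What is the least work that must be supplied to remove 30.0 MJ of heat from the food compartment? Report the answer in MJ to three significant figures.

The reservoir spacing is ΔT = 293.8 − 277 = 16.80 K.
The reversible limit is COP_R = T_C/ΔT = 16.49, so W_min = Q_C/COP = Q_C·ΔT/T_C.
W_min = 30.00 × 16.80/277.00 = 1.819 MJ.

1.82 MJ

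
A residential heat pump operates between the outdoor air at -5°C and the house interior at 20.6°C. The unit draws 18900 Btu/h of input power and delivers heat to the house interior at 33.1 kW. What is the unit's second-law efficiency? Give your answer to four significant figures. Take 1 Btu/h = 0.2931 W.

Converting, Q̇_H = 33.10 kW = 112900 Btu/h, so COP_actual = Q̇_H/Ẇ = 112900/18900 = 5.975.
In absolute terms T_C = 268.15 K and T_H = 293.75 K, so ΔT = 25.60 K.
COP_Carnot = T_H/ΔT = 293.75/25.60 = 11.47.
η_II = COP_actual/COP_Carnot = 5.975/11.47 = 0.5207.

0.5207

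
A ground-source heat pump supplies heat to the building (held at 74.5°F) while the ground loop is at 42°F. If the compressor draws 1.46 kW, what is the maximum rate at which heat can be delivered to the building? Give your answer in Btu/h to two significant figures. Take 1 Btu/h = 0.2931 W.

82000 Btu/h

In absolute terms T_C = 278.71 K and T_H = 296.76 K, so ΔT = 18.06 K.
COP_Carnot = T_H/ΔT = 296.76/18.06 = 16.44.
Q̇_max = COP_Carnot × Ẇ = 16.44 × 1.460 kW = 24.00 kW = 81870 Btu/h.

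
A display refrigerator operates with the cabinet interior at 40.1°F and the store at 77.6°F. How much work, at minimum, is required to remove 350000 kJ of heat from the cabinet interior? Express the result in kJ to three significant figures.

26300 kJ

In absolute terms T_C = 277.65 K and T_H = 298.48 K, so ΔT = 20.83 K.
The reversible limit is COP_R = T_C/ΔT = 13.33, so W_min = Q_C/COP = Q_C·ΔT/T_C.
W_min = 350000 × 20.83/277.65 = 26260 kJ.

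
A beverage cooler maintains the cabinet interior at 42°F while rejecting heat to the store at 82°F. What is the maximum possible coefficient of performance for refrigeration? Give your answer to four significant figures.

12.54

In absolute terms T_C = 278.71 K and T_H = 300.93 K, so ΔT = 22.22 K.
For a reversible cycle, COP_Carnot = T_C/ΔT = 278.71/22.22 = 12.54.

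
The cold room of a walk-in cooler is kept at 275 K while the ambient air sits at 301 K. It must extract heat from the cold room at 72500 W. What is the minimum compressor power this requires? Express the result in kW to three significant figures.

6.85 kW

The reservoir spacing is ΔT = 301 − 275 = 26.00 K.
COP_Carnot = T_C/ΔT = 275.00/26.00 = 10.58.
Ẇ_min = Q̇/COP_Carnot = 72500/10.58 = 6855 W = 6.855 kW.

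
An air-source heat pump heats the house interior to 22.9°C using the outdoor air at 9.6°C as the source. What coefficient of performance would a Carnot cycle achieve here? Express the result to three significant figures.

In absolute terms T_C = 282.75 K and T_H = 296.05 K, so ΔT = 13.30 K.
For a reversible cycle, COP_Carnot = T_H/ΔT = 296.05/13.30 = 22.26.

22.3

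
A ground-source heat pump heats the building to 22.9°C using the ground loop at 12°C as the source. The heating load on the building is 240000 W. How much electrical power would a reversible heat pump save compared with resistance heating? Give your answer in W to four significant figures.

In absolute terms T_C = 285.15 K and T_H = 296.05 K, so ΔT = 10.90 K.
COP_Carnot = T_H/ΔT = 296.05/10.90 = 27.16.
Resistance heating needs Ẇ_res = Q̇_H = 240000 W; the reversible heat pump needs only Ẇ_hp = Q̇_H/COP = 8836 W.
Saving = 240000 − 8836 = 231200 W.

231200 W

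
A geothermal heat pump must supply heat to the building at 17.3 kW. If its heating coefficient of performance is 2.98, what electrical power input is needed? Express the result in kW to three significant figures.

5.81 kW

Ẇ = Q̇_H/COP_HP = 17.30/2.98 = 5.805 kW.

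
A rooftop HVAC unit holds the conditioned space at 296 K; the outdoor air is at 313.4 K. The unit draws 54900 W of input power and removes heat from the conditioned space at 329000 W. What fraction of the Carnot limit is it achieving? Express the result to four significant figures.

COP_actual = Q̇_C/Ẇ = 329000/54900 = 5.993.
The reservoir spacing is ΔT = 313.4 − 296 = 17.40 K.
COP_Carnot = T_C/ΔT = 296.00/17.40 = 17.01.
η_II = COP_actual/COP_Carnot = 5.993/17.01 = 0.3523.

0.3523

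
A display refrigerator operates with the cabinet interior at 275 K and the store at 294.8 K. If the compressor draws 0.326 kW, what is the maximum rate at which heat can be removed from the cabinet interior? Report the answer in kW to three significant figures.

The reservoir spacing is ΔT = 294.8 − 275 = 19.80 K.
COP_Carnot = T_C/ΔT = 275.00/19.80 = 13.89.
Q̇_max = COP_Carnot × Ẇ = 13.89 × 0.3260 kW = 4.528 kW.

4.53 kW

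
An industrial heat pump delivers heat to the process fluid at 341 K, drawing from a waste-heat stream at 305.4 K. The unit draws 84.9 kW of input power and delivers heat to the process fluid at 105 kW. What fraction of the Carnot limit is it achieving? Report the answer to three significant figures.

COP_actual = Q̇_H/Ẇ = 105.0/84.90 = 1.237.
The reservoir spacing is ΔT = 341 − 305.4 = 35.60 K.
COP_Carnot = T_H/ΔT = 341.00/35.60 = 9.579.
η_II = COP_actual/COP_Carnot = 1.237/9.579 = 0.1291.

0.129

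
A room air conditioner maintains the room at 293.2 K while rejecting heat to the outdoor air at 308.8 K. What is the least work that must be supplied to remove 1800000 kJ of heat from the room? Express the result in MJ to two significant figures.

96 MJ

The reservoir spacing is ΔT = 308.8 − 293.2 = 15.60 K.
The reversible limit is COP_R = T_C/ΔT = 18.79, so W_min = Q_C/COP = Q_C·ΔT/T_C.
W_min = 1800000 × 15.60/293.20 = 95770 kJ = 95.77 MJ.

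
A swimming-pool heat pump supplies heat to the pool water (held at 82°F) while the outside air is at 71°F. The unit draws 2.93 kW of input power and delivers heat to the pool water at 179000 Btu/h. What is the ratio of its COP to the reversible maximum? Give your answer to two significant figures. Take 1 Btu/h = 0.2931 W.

0.36

Converting, Q̇_H = 179000 Btu/h = 52.46 kW, so COP_actual = Q̇_H/Ẇ = 52.46/2.930 = 17.91.
In absolute terms T_C = 294.82 K and T_H = 300.93 K, so ΔT = 6.111 K.
COP_Carnot = T_H/ΔT = 300.93/6.111 = 49.24.
η_II = COP_actual/COP_Carnot = 17.91/49.24 = 0.3636.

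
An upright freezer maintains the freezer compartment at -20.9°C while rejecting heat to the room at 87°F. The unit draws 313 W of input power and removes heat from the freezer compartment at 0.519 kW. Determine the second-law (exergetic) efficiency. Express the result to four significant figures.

0.3382

Converting, Q̇_C = 0.5190 kW = 519.0 W, so COP_actual = Q̇_C/Ẇ = 519.0/313.0 = 1.658.
In absolute terms T_C = 252.25 K and T_H = 303.71 K, so ΔT = 51.46 K.
COP_Carnot = T_C/ΔT = 252.25/51.46 = 4.902.
η_II = COP_actual/COP_Carnot = 1.658/4.902 = 0.3382.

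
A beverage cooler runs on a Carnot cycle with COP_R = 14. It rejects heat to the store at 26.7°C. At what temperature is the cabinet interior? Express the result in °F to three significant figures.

44.1 °F

For a Carnot refrigerator COP_R = T_C/(T_H − T_C), so T_C = COP·T_H/(1 + COP).
With T_H = 299.85 K, T_C = 14 × 299.85/15.00 = 279.86 K.
Converting, 279.86 K = 44.08°F.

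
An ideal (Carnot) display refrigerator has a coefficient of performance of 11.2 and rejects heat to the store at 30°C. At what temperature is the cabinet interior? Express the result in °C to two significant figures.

5.2 °C

For a Carnot refrigerator COP_R = T_C/(T_H − T_C), so T_C = COP·T_H/(1 + COP).
With T_H = 303.15 K, T_C = 11.2 × 303.15/12.20 = 278.30 K.
Converting, 278.30 K = 5.15°C.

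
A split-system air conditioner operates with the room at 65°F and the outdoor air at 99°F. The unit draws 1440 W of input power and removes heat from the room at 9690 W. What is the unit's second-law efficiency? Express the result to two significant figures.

COP_actual = Q̇_C/Ẇ = 9690/1440 = 6.729.
In absolute terms T_C = 291.48 K and T_H = 310.37 K, so ΔT = 18.89 K.
COP_Carnot = T_C/ΔT = 291.48/18.89 = 15.43.
η_II = COP_actual/COP_Carnot = 6.729/15.43 = 0.4361.

0.44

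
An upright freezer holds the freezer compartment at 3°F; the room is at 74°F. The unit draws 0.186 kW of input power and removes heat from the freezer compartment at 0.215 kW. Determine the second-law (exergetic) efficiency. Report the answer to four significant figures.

0.1774

COP_actual = Q̇_C/Ẇ = 0.2150/0.1860 = 1.156.
In absolute terms T_C = 257.04 K and T_H = 296.48 K, so ΔT = 39.44 K.
COP_Carnot = T_C/ΔT = 257.04/39.44 = 6.516.
η_II = COP_actual/COP_Carnot = 1.156/6.516 = 0.1774.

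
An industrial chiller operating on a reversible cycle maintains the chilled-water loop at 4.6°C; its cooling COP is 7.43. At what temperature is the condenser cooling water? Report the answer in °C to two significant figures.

COP_R = T_C/(T_H − T_C) gives T_H − T_C = T_C/COP.
With T_C = 277.75 K, T_H = 277.75 × (1 + 1/7.43) = 315.13 K.
Converting, 315.13 K = 41.98°C.

42 °C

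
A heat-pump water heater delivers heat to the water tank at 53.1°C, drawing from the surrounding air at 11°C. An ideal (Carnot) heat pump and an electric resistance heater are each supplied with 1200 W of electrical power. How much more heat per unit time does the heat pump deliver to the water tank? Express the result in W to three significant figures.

8100 W

In absolute terms T_C = 284.15 K and T_H = 326.25 K, so ΔT = 42.10 K.
COP_Carnot = T_H/ΔT = 326.25/42.10 = 7.749.
The heat pump delivers Q̇_H = COP × Ẇ = 9299 W; the resistance heater delivers Ẇ = 1200 W.
Extra = (COP − 1)·Ẇ = 8099 W.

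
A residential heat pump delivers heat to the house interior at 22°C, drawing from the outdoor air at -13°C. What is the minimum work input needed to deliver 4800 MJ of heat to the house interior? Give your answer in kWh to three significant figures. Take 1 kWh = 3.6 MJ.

In absolute terms T_C = 260.15 K and T_H = 295.15 K, so ΔT = 35.00 K.
The reversible limit is COP_HP = T_H/ΔT = 8.433, so W_min = Q_H/COP = Q_H·ΔT/T_H.
W_min = 4800 × 35.00/295.15 = 569.2 MJ = 158.1 kWh.

158 kWh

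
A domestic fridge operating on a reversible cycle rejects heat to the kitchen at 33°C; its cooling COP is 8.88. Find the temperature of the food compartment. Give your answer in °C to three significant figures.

2.01 °C

For a Carnot refrigerator COP_R = T_C/(T_H − T_C), so T_C = COP·T_H/(1 + COP).
With T_H = 306.15 K, T_C = 8.88 × 306.15/9.880 = 275.16 K.
Converting, 275.16 K = 2.01°C.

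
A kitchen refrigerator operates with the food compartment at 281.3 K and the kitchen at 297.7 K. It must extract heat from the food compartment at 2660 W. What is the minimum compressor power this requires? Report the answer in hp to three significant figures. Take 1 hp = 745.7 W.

0.208 hp

The reservoir spacing is ΔT = 297.7 − 281.3 = 16.40 K.
COP_Carnot = T_C/ΔT = 281.30/16.40 = 17.15.
Ẇ_min = Q̇/COP_Carnot = 2660/17.15 = 155.1 W = 0.2080 hp.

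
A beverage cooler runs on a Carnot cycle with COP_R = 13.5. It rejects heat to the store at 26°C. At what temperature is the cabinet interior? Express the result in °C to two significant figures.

For a Carnot refrigerator COP_R = T_C/(T_H − T_C), so T_C = COP·T_H/(1 + COP).
With T_H = 299.15 K, T_C = 13.5 × 299.15/14.50 = 278.52 K.
Converting, 278.52 K = 5.37°C.

5.4 °C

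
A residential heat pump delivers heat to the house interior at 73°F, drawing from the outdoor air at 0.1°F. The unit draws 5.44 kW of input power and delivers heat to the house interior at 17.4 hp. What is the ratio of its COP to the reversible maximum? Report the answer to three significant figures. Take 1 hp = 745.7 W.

0.326

Converting, Q̇_H = 17.40 hp = 12.98 kW, so COP_actual = Q̇_H/Ẇ = 12.98/5.440 = 2.385.
In absolute terms T_C = 255.43 K and T_H = 295.93 K, so ΔT = 40.50 K.
COP_Carnot = T_H/ΔT = 295.93/40.50 = 7.307.
η_II = COP_actual/COP_Carnot = 2.385/7.307 = 0.3264.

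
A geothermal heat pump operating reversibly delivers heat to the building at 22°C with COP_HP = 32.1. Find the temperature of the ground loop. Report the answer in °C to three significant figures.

12.8 °C

COP_HP = T_H/(T_H − T_C) gives T_H − T_C = T_H/COP.
With T_H = 295.15 K, T_C = 295.15 × (1 − 1/32.1) = 285.96 K.
Converting, 285.96 K = 12.81°C.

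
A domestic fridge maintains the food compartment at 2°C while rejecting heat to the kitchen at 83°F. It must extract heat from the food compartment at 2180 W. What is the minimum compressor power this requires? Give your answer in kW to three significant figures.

In absolute terms T_C = 275.15 K and T_H = 301.48 K, so ΔT = 26.33 K.
COP_Carnot = T_C/ΔT = 275.15/26.33 = 10.45.
Ẇ_min = Q̇/COP_Carnot = 2180/10.45 = 208.6 W = 0.2086 kW.

0.209 kW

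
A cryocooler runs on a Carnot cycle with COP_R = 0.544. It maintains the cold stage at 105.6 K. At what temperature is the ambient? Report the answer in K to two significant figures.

300 K

COP_R = T_C/(T_H − T_C) gives T_H − T_C = T_C/COP.
With T_C = 105.60 K, T_H = 105.60 × (1 + 1/0.544) = 299.72 K.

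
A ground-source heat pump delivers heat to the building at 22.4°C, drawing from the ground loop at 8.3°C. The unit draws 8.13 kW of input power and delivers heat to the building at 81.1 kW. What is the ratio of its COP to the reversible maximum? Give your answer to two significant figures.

COP_actual = Q̇_H/Ẇ = 81.10/8.130 = 9.975.
In absolute terms T_C = 281.45 K and T_H = 295.55 K, so ΔT = 14.10 K.
COP_Carnot = T_H/ΔT = 295.55/14.10 = 20.96.
η_II = COP_actual/COP_Carnot = 9.975/20.96 = 0.4759.

0.48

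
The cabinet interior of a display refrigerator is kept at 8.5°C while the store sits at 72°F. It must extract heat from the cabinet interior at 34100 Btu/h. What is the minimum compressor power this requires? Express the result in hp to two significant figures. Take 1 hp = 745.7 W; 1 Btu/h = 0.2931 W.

0.65 hp

In absolute terms T_C = 281.65 K and T_H = 295.37 K, so ΔT = 13.72 K.
COP_Carnot = T_C/ΔT = 281.65/13.72 = 20.53.
Ẇ_min = Q̇/COP_Carnot = 34100/20.53 = 1661 Btu/h = 0.6530 hp.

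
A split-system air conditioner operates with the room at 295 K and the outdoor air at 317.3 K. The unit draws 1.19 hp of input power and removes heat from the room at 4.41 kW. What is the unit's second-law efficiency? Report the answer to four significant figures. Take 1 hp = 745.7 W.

Converting, Q̇_C = 4.410 kW = 5.914 hp, so COP_actual = Q̇_C/Ẇ = 5.914/1.190 = 4.970.
The reservoir spacing is ΔT = 317.3 − 295 = 22.30 K.
COP_Carnot = T_C/ΔT = 295.00/22.30 = 13.23.
η_II = COP_actual/COP_Carnot = 4.970/13.23 = 0.3757.

0.3757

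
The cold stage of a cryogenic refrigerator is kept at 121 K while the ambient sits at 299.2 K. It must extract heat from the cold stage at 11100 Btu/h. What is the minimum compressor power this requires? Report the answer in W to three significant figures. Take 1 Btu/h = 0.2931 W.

4790 W

The reservoir spacing is ΔT = 299.2 − 121 = 178.2 K.
COP_Carnot = T_C/ΔT = 121.00/178.2 = 0.6790.
Ẇ_min = Q̇/COP_Carnot = 11100/0.6790 = 16350 Btu/h = 4791 W.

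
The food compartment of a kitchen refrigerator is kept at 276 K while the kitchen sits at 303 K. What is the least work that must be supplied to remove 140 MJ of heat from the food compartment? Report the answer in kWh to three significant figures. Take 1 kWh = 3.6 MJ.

3.80 kWh

The reservoir spacing is ΔT = 303 − 276 = 27.00 K.
The reversible limit is COP_R = T_C/ΔT = 10.22, so W_min = Q_C/COP = Q_C·ΔT/T_C.
W_min = 140.0 × 27.00/276.00 = 13.70 MJ = 3.804 kWh.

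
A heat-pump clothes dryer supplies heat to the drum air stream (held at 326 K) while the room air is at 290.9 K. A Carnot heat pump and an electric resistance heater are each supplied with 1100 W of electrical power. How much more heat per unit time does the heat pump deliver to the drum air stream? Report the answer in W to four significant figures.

The reservoir spacing is ΔT = 326 − 290.9 = 35.10 K.
COP_Carnot = T_H/ΔT = 326.00/35.10 = 9.288.
The heat pump delivers Q̇_H = COP × Ẇ = 10220 W; the resistance heater delivers Ẇ = 1100 W.
Extra = (COP − 1)·Ẇ = 9117 W.

9117 W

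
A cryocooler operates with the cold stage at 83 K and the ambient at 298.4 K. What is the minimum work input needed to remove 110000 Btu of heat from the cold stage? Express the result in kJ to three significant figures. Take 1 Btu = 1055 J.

The reservoir spacing is ΔT = 298.4 − 83 = 215.4 K.
The reversible limit is COP_R = T_C/ΔT = 0.3853, so W_min = Q_C/COP = Q_C·ΔT/T_C.
W_min = 110000 × 215.4/83.00 = 285500 Btu = 301200 kJ.

301000 kJ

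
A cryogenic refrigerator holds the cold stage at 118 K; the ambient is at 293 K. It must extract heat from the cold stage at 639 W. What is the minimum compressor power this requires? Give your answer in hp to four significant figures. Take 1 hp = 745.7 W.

1.271 hp

The reservoir spacing is ΔT = 293 − 118 = 175.0 K.
COP_Carnot = T_C/ΔT = 118.00/175.0 = 0.6743.
Ẇ_min = Q̇/COP_Carnot = 639.0/0.6743 = 947.7 W = 1.271 hp.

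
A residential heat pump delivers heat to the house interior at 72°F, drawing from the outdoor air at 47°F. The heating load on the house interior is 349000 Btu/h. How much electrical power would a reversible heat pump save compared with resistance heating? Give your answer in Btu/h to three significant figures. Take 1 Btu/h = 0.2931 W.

In absolute terms T_C = 281.48 K and T_H = 295.37 K, so ΔT = 13.89 K.
COP_Carnot = T_H/ΔT = 295.37/13.89 = 21.27.
Resistance heating needs Ẇ_res = Q̇_H = 349000 Btu/h; the reversible heat pump needs only Ẇ_hp = Q̇_H/COP = 16410 Btu/h.
Saving = 349000 − 16410 = 332600 Btu/h.

333000 Btu/h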